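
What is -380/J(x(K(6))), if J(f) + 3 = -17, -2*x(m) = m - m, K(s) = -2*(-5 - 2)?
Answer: 19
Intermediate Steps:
K(s) = 14 (K(s) = -2*(-7) = 14)
x(m) = 0 (x(m) = -(m - m)/2 = -½*0 = 0)
J(f) = -20 (J(f) = -3 - 17 = -20)
-380/J(x(K(6))) = -380/(-20) = -380*(-1/20) = 19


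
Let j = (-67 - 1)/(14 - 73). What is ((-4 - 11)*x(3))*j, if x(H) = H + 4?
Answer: -7140/59 ≈ -121.02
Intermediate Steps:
x(H) = 4 + H
j = 68/59 (j = -68/(-59) = -68*(-1/59) = 68/59 ≈ 1.1525)
((-4 - 11)*x(3))*j = ((-4 - 11)*(4 + 3))*(68/59) = -15*7*(68/59) = -105*68/59 = -7140/59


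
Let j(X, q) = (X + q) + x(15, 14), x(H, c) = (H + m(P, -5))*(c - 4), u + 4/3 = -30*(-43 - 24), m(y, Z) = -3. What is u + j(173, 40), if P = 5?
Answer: 7025/3 ≈ 2341.7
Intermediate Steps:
u = 6026/3 (u = -4/3 - 30*(-43 - 24) = -4/3 - 30*(-67) = -4/3 + 2010 = 6026/3 ≈ 2008.7)
x(H, c) = (-4 + c)*(-3 + H) (x(H, c) = (H - 3)*(c - 4) = (-3 + H)*(-4 + c) = (-4 + c)*(-3 + H))
j(X, q) = 120 + X + q (j(X, q) = (X + q) + (12 - 4*15 - 3*14 + 15*14) = (X + q) + (12 - 60 - 42 + 210) = (X + q) + 120 = 120 + X + q)
u + j(173, 40) = 6026/3 + (120 + 173 + 40) = 6026/3 + 333 = 7025/3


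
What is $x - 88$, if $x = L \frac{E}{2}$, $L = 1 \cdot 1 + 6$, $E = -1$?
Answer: $- \frac{183}{2} \approx -91.5$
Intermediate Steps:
$L = 7$ ($L = 1 + 6 = 7$)
$x = - \frac{7}{2}$ ($x = 7 \left(- \frac{1}{2}\right) = - \frac{7}{2} \approx -3.5$)
$x - 88 = - \frac{7}{2} - 88 = - \frac{183}{2}$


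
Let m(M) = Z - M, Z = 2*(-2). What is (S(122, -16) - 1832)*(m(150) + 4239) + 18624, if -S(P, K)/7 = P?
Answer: -10953686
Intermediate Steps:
S(P, K) = -7*P
Z = -4
m(M) = -4 - M
(S(122, -16) - 1832)*(m(150) + 4239) + 18624 = (-7*122 - 1832)*((-4 - 1*150) + 4239) + 18624 = (-854 - 1832)*((-4 - 150) + 4239) + 18624 = -2686*(-154 + 4239) + 18624 = -2686*4085 + 18624 = -10972310 + 18624 = -10953686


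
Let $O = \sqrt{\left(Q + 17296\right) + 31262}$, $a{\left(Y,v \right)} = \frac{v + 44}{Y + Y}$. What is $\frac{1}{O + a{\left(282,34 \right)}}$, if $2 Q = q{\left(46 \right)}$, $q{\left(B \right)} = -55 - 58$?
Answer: $- \frac{1222}{428559085} + \frac{4418 \sqrt{194006}}{428559085} \approx 0.0045378$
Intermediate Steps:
$q{\left(B \right)} = -113$ ($q{\left(B \right)} = -55 - 58 = -113$)
$Q = - \frac{113}{2}$ ($Q = \frac{1}{2} \left(-113\right) = - \frac{113}{2} \approx -56.5$)
$a{\left(Y,v \right)} = \frac{44 + v}{2 Y}$
$O = \frac{\sqrt{194006}}{2}$ ($O = \sqrt{\left(- \frac{113}{2} + 17296\right) + 31262} = \sqrt{\frac{34479}{2} + 31262} = \sqrt{\frac{97003}{2}} = \frac{\sqrt{194006}}{2} \approx 220.23$)
$\frac{1}{O + a{\left(282,34 \right)}} = \frac{1}{\frac{\sqrt{194006}}{2} + \frac{44 + 34}{2 \cdot 282}} = \frac{1}{\frac{\sqrt{194006}}{2} + \frac{1}{2} \cdot \frac{1}{282} \cdot 78} = \frac{1}{\frac{\sqrt{194006}}{2} + \frac{13}{94}} = \frac{1}{\frac{13}{94} + \frac{\sqrt{194006}}{2}}$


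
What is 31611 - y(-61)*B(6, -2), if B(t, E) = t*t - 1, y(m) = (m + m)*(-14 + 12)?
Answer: 23071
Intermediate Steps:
y(m) = -4*m (y(m) = (2*m)*(-2) = -4*m)
B(t, E) = -1 + t² (B(t, E) = t² - 1 = -1 + t²)
31611 - y(-61)*B(6, -2) = 31611 - (-4*(-61))*(-1 + 6²) = 31611 - 244*(-1 + 36) = 31611 - 244*35 = 31611 - 1*8540 = 31611 - 8540 = 23071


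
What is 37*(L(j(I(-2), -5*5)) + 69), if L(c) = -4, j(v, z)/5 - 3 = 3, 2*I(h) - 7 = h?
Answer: 2405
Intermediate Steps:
I(h) = 7/2 + h/2
j(v, z) = 30 (j(v, z) = 15 + 5*3 = 15 + 15 = 30)
37*(L(j(I(-2), -5*5)) + 69) = 37*(-4 + 69) = 37*65 = 2405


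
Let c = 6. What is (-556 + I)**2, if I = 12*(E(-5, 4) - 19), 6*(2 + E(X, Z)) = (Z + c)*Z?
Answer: 529984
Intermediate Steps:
E(X, Z) = -2 + Z*(6 + Z)/6 (E(X, Z) = -2 + ((Z + 6)*Z)/6 = -2 + ((6 + Z)*Z)/6 = -2 + (Z*(6 + Z))/6 = -2 + Z*(6 + Z)/6)
I = -172 (I = 12*((-2 + 4 + (1/6)*4**2) - 19) = 12*((-2 + 4 + (1/6)*16) - 19) = 12*((-2 + 4 + 8/3) - 19) = 12*(14/3 - 19) = 12*(-43/3) = -172)
(-556 + I)**2 = (-556 - 172)**2 = (-728)**2 = 529984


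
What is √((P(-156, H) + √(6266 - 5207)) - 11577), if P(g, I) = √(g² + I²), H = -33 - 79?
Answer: √(-11577 + √1059 + 4*√2305) ≈ 106.55*I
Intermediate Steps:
H = -112
P(g, I) = √(I² + g²)
√((P(-156, H) + √(6266 - 5207)) - 11577) = √((√((-112)² + (-156)²) + √(6266 - 5207)) - 11577) = √((√(12544 + 24336) + √1059) - 11577) = √((√36880 + √1059) - 11577) = √((4*√2305 + √1059) - 11577) = √((√1059 + 4*√2305) - 11577) = √(-11577 + √1059 + 4*√2305)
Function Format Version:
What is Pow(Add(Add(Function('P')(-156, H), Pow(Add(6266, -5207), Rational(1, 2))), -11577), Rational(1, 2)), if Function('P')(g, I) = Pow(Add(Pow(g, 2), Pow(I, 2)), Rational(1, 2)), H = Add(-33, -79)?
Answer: Pow(Add(-11577, Pow(1059, Rational(1, 2)), Mul(4, Pow(2305, Rational(1, 2)))), Rational(1, 2)) ≈ Mul(106.55, I)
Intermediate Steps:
H = -112
Function('P')(g, I) = Pow(Add(Pow(I, 2), Pow(g, 2)), Rational(1, 2))
Pow(Add(Add(Function('P')(-156, H), Pow(Add(6266, -5207), Rational(1, 2))), -11577), Rational(1, 2)) = Pow(Add(Add(Pow(Add(Pow(-112, 2), Pow(-156, 2)), Rational(1, 2)), Pow(Add(6266, -5207), Rational(1, 2))), -11577), Rational(1, 2)) = Pow(Add(Add(Pow(Add(12544, 24336), Rational(1, 2)), Pow(1059, Rational(1, 2))), -11577), Rational(1, 2)) = Pow(Add(Add(Pow(36880, Rational(1, 2)), Pow(1059, Rational(1, 2))), -11577), Rational(1, 2)) = Pow(Add(Add(Mul(4, Pow(2305, Rational(1, 2))), Pow(1059, Rational(1, 2))), -11577), Rational(1, 2)) = Pow(Add(Add(Pow(1059, Rational(1, 2)), Mul(4, Pow(2305, Rational(1, 2)))), -11577), Rational(1, 2)) = Pow(Add(-11577, Pow(1059, Rational(1, 2)), Mul(4, Pow(2305, Rational(1, 2)))), Rational(1, 2))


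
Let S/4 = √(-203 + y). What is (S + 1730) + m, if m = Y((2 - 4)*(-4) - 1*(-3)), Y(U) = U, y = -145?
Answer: 1741 + 8*I*√87 ≈ 1741.0 + 74.619*I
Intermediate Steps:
m = 11 (m = (2 - 4)*(-4) - 1*(-3) = -2*(-4) + 3 = 8 + 3 = 11)
S = 8*I*√87 (S = 4*√(-203 - 145) = 4*√(-348) = 4*(2*I*√87) = 8*I*√87 ≈ 74.619*I)
(S + 1730) + m = (8*I*√87 + 1730) + 11 = (1730 + 8*I*√87) + 11 = 1741 + 8*I*√87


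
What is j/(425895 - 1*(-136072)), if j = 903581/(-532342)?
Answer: -129083/42736948102 ≈ -3.0204e-6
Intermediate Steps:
j = -903581/532342 (j = 903581*(-1/532342) = -903581/532342 ≈ -1.6974)
j/(425895 - 1*(-136072)) = -903581/(532342*(425895 - 1*(-136072))) = -903581/(532342*(425895 + 136072)) = -903581/532342/561967 = -903581/532342*1/561967 = -129083/42736948102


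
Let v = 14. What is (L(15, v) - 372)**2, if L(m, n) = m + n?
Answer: 117649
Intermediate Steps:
(L(15, v) - 372)**2 = ((15 + 14) - 372)**2 = (29 - 372)**2 = (-343)**2 = 117649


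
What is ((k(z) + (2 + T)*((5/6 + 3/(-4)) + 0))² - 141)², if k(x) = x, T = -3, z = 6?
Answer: 232959169/20736 ≈ 11235.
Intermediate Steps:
((k(z) + (2 + T)*((5/6 + 3/(-4)) + 0))² - 141)² = ((6 + (2 - 3)*((5/6 + 3/(-4)) + 0))² - 141)² = ((6 - ((5*(⅙) + 3*(-¼)) + 0))² - 141)² = ((6 - ((⅚ - ¾) + 0))² - 141)² = ((6 - (1/12 + 0))² - 141)² = ((6 - 1*1/12)² - 141)² = ((6 - 1/12)² - 141)² = ((71/12)² - 141)² = (5041/144 - 141)² = (-15263/144)² = 232959169/20736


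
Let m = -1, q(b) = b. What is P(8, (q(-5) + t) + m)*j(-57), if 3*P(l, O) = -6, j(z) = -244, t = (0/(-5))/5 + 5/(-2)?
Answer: 488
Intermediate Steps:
t = -5/2 (t = (0*(-1/5))*(1/5) + 5*(-1/2) = 0*(1/5) - 5/2 = 0 - 5/2 = -5/2 ≈ -2.5000)
P(l, O) = -2 (P(l, O) = (1/3)*(-6) = -2)
P(8, (q(-5) + t) + m)*j(-57) = -2*(-244) = 488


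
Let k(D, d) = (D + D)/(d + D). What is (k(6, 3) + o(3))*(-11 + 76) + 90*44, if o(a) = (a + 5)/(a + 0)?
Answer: 4220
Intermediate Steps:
k(D, d) = 2*D/(D + d) (k(D, d) = (2*D)/(D + d) = 2*D/(D + d))
o(a) = (5 + a)/a
(k(6, 3) + o(3))*(-11 + 76) + 90*44 = (2*6/(6 + 3) + (5 + 3)/3)*(-11 + 76) + 90*44 = (2*6/9 + (1/3)*8)*65 + 3960 = (2*6*(1/9) + 8/3)*65 + 3960 = (4/3 + 8/3)*65 + 3960 = 4*65 + 3960 = 260 + 3960 = 4220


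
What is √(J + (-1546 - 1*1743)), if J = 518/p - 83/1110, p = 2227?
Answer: I*√20096916342576270/2471970 ≈ 57.348*I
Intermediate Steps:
J = 390139/2471970 (J = 518/2227 - 83/1110 = 390139/2471970 ≈ 0.15783)
√(J + (-1546 - 1*1743)) = √(390139/2471970 + (-1546 - 1*1743)) = √(390139/2471970 + (-1546 - 1743)) = √(390139/2471970 - 3289) = √(-8129919191/2471970) = I*√20096916342576270/2471970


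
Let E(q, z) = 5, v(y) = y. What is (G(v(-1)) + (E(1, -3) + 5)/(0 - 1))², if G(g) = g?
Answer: 121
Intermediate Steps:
(G(v(-1)) + (E(1, -3) + 5)/(0 - 1))² = (-1 + (5 + 5)/(0 - 1))² = (-1 + 10/(-1))² = (-1 + 10*(-1))² = (-1 - 10)² = (-11)² = 121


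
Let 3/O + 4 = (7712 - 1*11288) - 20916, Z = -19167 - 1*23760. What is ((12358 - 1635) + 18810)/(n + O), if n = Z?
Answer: -723440368/1051539795 ≈ -0.68798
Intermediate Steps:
Z = -42927 (Z = -19167 - 23760 = -42927)
n = -42927
O = -3/24496 (O = 3/(-4 + ((7712 - 1*11288) - 20916)) = 3/(-4 + ((7712 - 11288) - 20916)) = 3/(-4 + (-3576 - 20916)) = 3/(-4 - 24492) = 3/(-24496) = 3*(-1/24496) = -3/24496 ≈ -0.00012247)
((12358 - 1635) + 18810)/(n + O) = ((12358 - 1635) + 18810)/(-42927 - 3/24496) = (10723 + 18810)/(-1051539795/24496) = 29533*(-24496/1051539795) = -723440368/1051539795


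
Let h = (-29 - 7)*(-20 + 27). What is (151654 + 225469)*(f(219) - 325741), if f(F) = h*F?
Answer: -143657087267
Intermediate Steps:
h = -252 (h = -36*7 = -252)
f(F) = -252*F
(151654 + 225469)*(f(219) - 325741) = (151654 + 225469)*(-252*219 - 325741) = 377123*(-55188 - 325741) = 377123*(-380929) = -143657087267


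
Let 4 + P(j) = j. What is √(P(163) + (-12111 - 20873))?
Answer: 5*I*√1313 ≈ 181.18*I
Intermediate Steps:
P(j) = -4 + j
√(P(163) + (-12111 - 20873)) = √((-4 + 163) + (-12111 - 20873)) = √(159 - 32984) = √(-32825) = 5*I*√1313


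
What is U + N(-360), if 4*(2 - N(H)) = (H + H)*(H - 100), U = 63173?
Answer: -19625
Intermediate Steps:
N(H) = 2 - H*(-100 + H)/2 (N(H) = 2 - (H + H)*(H - 100)/4 = 2 - 2*H*(-100 + H)/4 = 2 - H*(-100 + H)/2)
U + N(-360) = 63173 + (2 + 50*(-360) - ½*(-360)²) = 63173 + (2 - 18000 - ½*129600) = 63173 + (2 - 18000 - 64800) = 63173 - 82798 = -19625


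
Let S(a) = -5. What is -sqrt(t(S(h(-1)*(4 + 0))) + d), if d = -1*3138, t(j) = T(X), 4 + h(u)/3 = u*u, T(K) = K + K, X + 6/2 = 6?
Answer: -6*I*sqrt(87) ≈ -55.964*I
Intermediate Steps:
X = 3 (X = -3 + 6 = 3)
T(K) = 2*K
h(u) = -12 + 3*u**2 (h(u) = -12 + 3*(u*u) = -12 + 3*u**2)
t(j) = 6 (t(j) = 2*3 = 6)
d = -3138
-sqrt(t(S(h(-1)*(4 + 0))) + d) = -sqrt(6 - 3138) = -sqrt(-3132) = -6*I*sqrt(87)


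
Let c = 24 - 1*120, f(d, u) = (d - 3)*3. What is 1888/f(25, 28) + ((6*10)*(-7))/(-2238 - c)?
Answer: 5386/187 ≈ 28.802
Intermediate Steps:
f(d, u) = -9 + 3*d (f(d, u) = (-3 + d)*3 = -9 + 3*d)
c = -96 (c = 24 - 120 = -96)
1888/f(25, 28) + ((6*10)*(-7))/(-2238 - c) = 1888/(-9 + 3*25) + ((6*10)*(-7))/(-2238 - 1*(-96)) = 1888/(-9 + 75) + (60*(-7))/(-2238 + 96) = 1888/66 - 420/(-2142) = 1888*(1/66) - 420*(-1/2142) = 944/33 + 10/51 = 5386/187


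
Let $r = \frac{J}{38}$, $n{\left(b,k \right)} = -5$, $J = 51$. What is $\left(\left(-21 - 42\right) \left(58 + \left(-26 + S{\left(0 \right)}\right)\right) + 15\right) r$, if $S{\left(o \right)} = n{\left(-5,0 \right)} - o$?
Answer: $- \frac{42993}{19} \approx -2262.8$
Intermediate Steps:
$S{\left(o \right)} = -5 - o$
$r = \frac{51}{38} \approx 1.3421$
$\left(\left(-21 - 42\right) \left(58 + \left(-26 + S{\left(0 \right)}\right)\right) + 15\right) r = \left(\left(-21 - 42\right) \left(58 - 31\right) + 15\right) \frac{51}{38} = \left(- 63 \left(58 + \left(-26 + \left(-5 + 0\right)\right)\right) + 15\right) \frac{51}{38} = \left(- 63 \left(58 - 31\right) + 15\right) \frac{51}{38} = \left(\left(-63\right) 27 + 15\right) \frac{51}{38} = \left(-1701 + 15\right) \frac{51}{38} = \left(-1686\right) \frac{51}{38} = - \frac{42993}{19}$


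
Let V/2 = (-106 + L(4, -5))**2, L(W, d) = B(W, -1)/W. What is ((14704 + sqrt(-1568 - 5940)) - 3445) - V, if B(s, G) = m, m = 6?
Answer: -21163/2 + 2*I*sqrt(1877) ≈ -10582.0 + 86.649*I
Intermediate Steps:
B(s, G) = 6
L(W, d) = 6/W
V = 43681/2 (V = 2*(-106 + 6/4)**2 = 2*(-106 + 6*(1/4))**2 = 2*(-106 + 3/2)**2 = 2*(-209/2)**2 = 2*(43681/4) = 43681/2 ≈ 21841.)
((14704 + sqrt(-1568 - 5940)) - 3445) - V = ((14704 + sqrt(-1568 - 5940)) - 3445) - 1*43681/2 = ((14704 + sqrt(-7508)) - 3445) - 43681/2 = ((14704 + 2*I*sqrt(1877)) - 3445) - 43681/2 = (11259 + 2*I*sqrt(1877)) - 43681/2 = -21163/2 + 2*I*sqrt(1877)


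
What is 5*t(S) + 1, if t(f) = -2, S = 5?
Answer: -9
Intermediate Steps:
5*t(S) + 1 = 5*(-2) + 1 = -10 + 1 = -9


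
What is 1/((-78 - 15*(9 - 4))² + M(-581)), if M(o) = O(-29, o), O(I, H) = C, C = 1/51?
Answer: 51/1193860 ≈ 4.2719e-5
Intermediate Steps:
C = 1/51 ≈ 0.019608
O(I, H) = 1/51
M(o) = 1/51
1/((-78 - 15*(9 - 4))² + M(-581)) = 1/((-78 - 15*(9 - 4))² + 1/51) = 1/((-78 - 15*5)² + 1/51) = 1/((-78 - 75)² + 1/51) = 1/((-153)² + 1/51) = 1/(23409 + 1/51) = 1/(1193860/51) = 51/1193860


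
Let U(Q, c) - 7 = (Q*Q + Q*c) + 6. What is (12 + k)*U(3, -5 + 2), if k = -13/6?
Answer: 767/6 ≈ 127.83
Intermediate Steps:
k = -13/6 (k = -13*1/6 = -13/6 ≈ -2.1667)
U(Q, c) = 13 + Q**2 + Q*c (U(Q, c) = 7 + ((Q*Q + Q*c) + 6) = 7 + ((Q**2 + Q*c) + 6) = 7 + (6 + Q**2 + Q*c) = 13 + Q**2 + Q*c)
(12 + k)*U(3, -5 + 2) = (12 - 13/6)*(13 + 3**2 + 3*(-5 + 2)) = 59*(13 + 9 + 3*(-3))/6 = 59*(13 + 9 - 9)/6 = (59/6)*13 = 767/6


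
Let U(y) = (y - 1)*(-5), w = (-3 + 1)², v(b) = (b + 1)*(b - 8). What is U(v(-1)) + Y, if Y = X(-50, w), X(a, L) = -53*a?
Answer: 2655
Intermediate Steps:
v(b) = (1 + b)*(-8 + b)
w = 4 (w = (-2)² = 4)
Y = 2650 (Y = -53*(-50) = 2650)
U(y) = 5 - 5*y (U(y) = (-1 + y)*(-5) = 5 - 5*y)
U(v(-1)) + Y = (5 - 5*(-8 + (-1)² - 7*(-1))) + 2650 = (5 - 5*(-8 + 1 + 7)) + 2650 = (5 - 5*0) + 2650 = (5 + 0) + 2650 = 5 + 2650 = 2655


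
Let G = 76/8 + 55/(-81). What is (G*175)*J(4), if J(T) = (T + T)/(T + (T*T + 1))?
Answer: 142900/243 ≈ 588.07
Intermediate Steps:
G = 1429/162 (G = 76*(⅛) + 55*(-1/81) = 19/2 - 55/81 = 1429/162 ≈ 8.8210)
J(T) = 2*T/(1 + T + T²) (J(T) = (2*T)/(T + (T² + 1)) = (2*T)/(T + (1 + T²)) = (2*T)/(1 + T + T²) = 2*T/(1 + T + T²))
(G*175)*J(4) = ((1429/162)*175)*(2*4/(1 + 4 + 4²)) = 250075*(2*4/(1 + 4 + 16))/162 = 250075*(2*4/21)/162 = 250075*(2*4*(1/21))/162 = (250075/162)*(8/21) = 142900/243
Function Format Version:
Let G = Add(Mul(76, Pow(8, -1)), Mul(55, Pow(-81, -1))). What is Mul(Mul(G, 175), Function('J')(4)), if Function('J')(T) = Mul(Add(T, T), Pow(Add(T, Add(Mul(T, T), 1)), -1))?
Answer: Rational(142900, 243) ≈ 588.07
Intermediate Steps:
G = Rational(1429, 162) (G = Add(Mul(76, Rational(1, 8)), Mul(55, Rational(-1, 81))) = Add(Rational(19, 2), Rational(-55, 81)) = Rational(1429, 162) ≈ 8.8210)
Function('J')(T) = Mul(2, T, Pow(Add(1, T, Pow(T, 2)), -1)) (Function('J')(T) = Mul(Mul(2, T), Pow(Add(T, Add(Pow(T, 2), 1)), -1)) = Mul(Mul(2, T), Pow(Add(T, Add(1, Pow(T, 2))), -1)) = Mul(Mul(2, T), Pow(Add(1, T, Pow(T, 2)), -1)) = Mul(2, T, Pow(Add(1, T, Pow(T, 2)), -1)))
Mul(Mul(G, 175), Function('J')(4)) = Mul(Mul(Rational(1429, 162), 175), Mul(2, 4, Pow(Add(1, 4, Pow(4, 2)), -1))) = Mul(Rational(250075, 162), Mul(2, 4, Pow(Add(1, 4, 16), -1))) = Mul(Rational(250075, 162), Mul(2, 4, Pow(21, -1))) = Mul(Rational(250075, 162), Mul(2, 4, Rational(1, 21))) = Mul(Rational(250075, 162), Rational(8, 21)) = Rational(142900, 243)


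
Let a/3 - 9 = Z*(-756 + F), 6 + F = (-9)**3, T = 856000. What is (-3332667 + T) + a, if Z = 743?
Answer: -5800079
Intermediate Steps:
F = -735 (F = -6 + (-9)**3 = -6 - 729 = -735)
a = -3323412 (a = 27 + 3*(743*(-756 - 735)) = 27 + 3*(743*(-1491)) = 27 + 3*(-1107813) = 27 - 3323439 = -3323412)
(-3332667 + T) + a = (-3332667 + 856000) - 3323412 = -2476667 - 3323412 = -5800079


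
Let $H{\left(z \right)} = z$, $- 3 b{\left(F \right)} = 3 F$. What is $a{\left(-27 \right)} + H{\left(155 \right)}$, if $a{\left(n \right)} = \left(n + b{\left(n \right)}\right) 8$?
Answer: $155$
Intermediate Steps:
$b{\left(F \right)} = - F$ ($b{\left(F \right)} = - \frac{3 F}{3} = - F$)
$a{\left(n \right)} = 0$ ($a{\left(n \right)} = \left(n - n\right) 8 = 0 \cdot 8 = 0$)
$a{\left(-27 \right)} + H{\left(155 \right)} = 0 + 155 = 155$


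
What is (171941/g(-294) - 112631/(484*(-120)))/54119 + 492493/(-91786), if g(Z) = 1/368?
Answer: 7299192317960501/6271840180320 ≈ 1163.8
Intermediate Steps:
g(Z) = 1/368
(171941/g(-294) - 112631/(484*(-120)))/54119 + 492493/(-91786) = (171941/(1/368) - 112631/(484*(-120)))/54119 + 492493/(-91786) = (171941*368 - 112631/(-58080))*(1/54119) + 492493*(-1/91786) = (63274288 - 112631*(-1/58080))*(1/54119) - 492493/91786 = (63274288 + 112631/58080)*(1/54119) - 492493/91786 = (3674970759671/58080)*(1/54119) - 492493/91786 = 159781337377/136662240 - 492493/91786 = 7299192317960501/6271840180320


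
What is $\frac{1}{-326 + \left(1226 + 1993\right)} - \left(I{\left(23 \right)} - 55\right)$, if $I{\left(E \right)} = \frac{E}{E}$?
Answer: $\frac{156223}{2893} \approx 54.0$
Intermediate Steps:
$I{\left(E \right)} = 1$
$\frac{1}{-326 + \left(1226 + 1993\right)} - \left(I{\left(23 \right)} - 55\right) = \frac{1}{-326 + \left(1226 + 1993\right)} - \left(1 - 55\right) = \frac{1}{-326 + 3219} - -54 = \frac{1}{2893} + 54 = \frac{156223}{2893}$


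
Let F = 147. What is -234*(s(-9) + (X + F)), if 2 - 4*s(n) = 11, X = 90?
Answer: -109863/2 ≈ -54932.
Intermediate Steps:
s(n) = -9/4 (s(n) = 1/2 - 1/4*11 = 1/2 - 11/4 = -9/4)
-234*(s(-9) + (X + F)) = -234*(-9/4 + (90 + 147)) = -234*(-9/4 + 237) = -234*939/4 = -109863/2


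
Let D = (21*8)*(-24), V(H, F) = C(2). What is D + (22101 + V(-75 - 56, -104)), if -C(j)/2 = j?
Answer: 18065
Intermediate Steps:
C(j) = -2*j
V(H, F) = -4 (V(H, F) = -2*2 = -4)
D = -4032 (D = 168*(-24) = -4032)
D + (22101 + V(-75 - 56, -104)) = -4032 + (22101 - 4) = -4032 + 22097 = 18065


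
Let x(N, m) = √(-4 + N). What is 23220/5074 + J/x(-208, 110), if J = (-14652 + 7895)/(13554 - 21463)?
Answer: 270/59 - 6757*I*√53/838354 ≈ 4.5763 - 0.058677*I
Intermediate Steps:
J = 6757/7909 (J = -6757/(-7909) = -6757*(-1/7909) = 6757/7909 ≈ 0.85434)
23220/5074 + J/x(-208, 110) = 23220/5074 + 6757/(7909*(√(-4 - 208))) = 23220*(1/5074) + 6757/(7909*(√(-212))) = 270/59 + 6757/(7909*((2*I*√53))) = 270/59 + 6757*(-I*√53/106)/7909 = 270/59 - 6757*I*√53/838354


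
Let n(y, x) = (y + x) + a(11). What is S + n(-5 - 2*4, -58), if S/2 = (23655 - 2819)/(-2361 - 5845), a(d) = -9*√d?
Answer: -312149/4103 - 9*√11 ≈ -105.93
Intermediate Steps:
n(y, x) = x + y - 9*√11 (n(y, x) = (y + x) - 9*√11 = (x + y) - 9*√11 = x + y - 9*√11)
S = -20836/4103 (S = 2*((23655 - 2819)/(-2361 - 5845)) = 2*(20836/(-8206)) = 2*(20836*(-1/8206)) = 2*(-10418/4103) = -20836/4103 ≈ -5.0782)
S + n(-5 - 2*4, -58) = -20836/4103 + (-58 + (-5 - 2*4) - 9*√11) = -20836/4103 + (-58 + (-5 - 8) - 9*√11) = -20836/4103 + (-58 - 13 - 9*√11) = -20836/4103 + (-71 - 9*√11) = -312149/4103 - 9*√11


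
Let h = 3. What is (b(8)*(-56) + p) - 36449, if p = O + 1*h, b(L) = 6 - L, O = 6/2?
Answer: -36331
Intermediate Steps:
O = 3 (O = 6*(1/2) = 3)
p = 6 (p = 3 + 1*3 = 3 + 3 = 6)
(b(8)*(-56) + p) - 36449 = ((6 - 1*8)*(-56) + 6) - 36449 = ((6 - 8)*(-56) + 6) - 36449 = (-2*(-56) + 6) - 36449 = (112 + 6) - 36449 = 118 - 36449 = -36331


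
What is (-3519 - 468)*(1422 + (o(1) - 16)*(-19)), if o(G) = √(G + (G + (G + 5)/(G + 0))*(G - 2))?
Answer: -6881562 + 75753*I*√6 ≈ -6.8816e+6 + 1.8556e+5*I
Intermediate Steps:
o(G) = √(G + (-2 + G)*(G + (5 + G)/G)) (o(G) = √(G + (G + (5 + G)/G)*(-2 + G)) = √(G + (-2 + G)*(G + (5 + G)/G)))
(-3519 - 468)*(1422 + (o(1) - 16)*(-19)) = (-3519 - 468)*(1422 + (√(3 + 1² - 10/1) - 16)*(-19)) = -3987*(1422 + (√(3 + 1 - 10*1) - 16)*(-19)) = -3987*(1422 + (√(3 + 1 - 10) - 16)*(-19)) = -3987*(1422 + (√(-6) - 16)*(-19)) = -3987*(1422 + (I*√6 - 16)*(-19)) = -3987*(1422 + (-16 + I*√6)*(-19)) = -3987*(1422 + (304 - 19*I*√6)) = -3987*(1726 - 19*I*√6) = -6881562 + 75753*I*√6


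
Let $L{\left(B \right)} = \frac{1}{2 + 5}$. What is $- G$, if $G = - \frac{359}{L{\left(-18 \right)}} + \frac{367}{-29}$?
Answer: $\frac{73244}{29} \approx 2525.7$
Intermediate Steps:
$L{\left(B \right)} = \frac{1}{7}$
$G = - \frac{73244}{29}$ ($G = - 359 \frac{1}{\frac{1}{7}} + \frac{367}{-29} = \left(-359\right) 7 + 367 \left(- \frac{1}{29}\right) = -2513 - \frac{367}{29} = - \frac{73244}{29} \approx -2525.7$)
$- G = \left(-1\right) \left(- \frac{73244}{29}\right) = \frac{73244}{29}$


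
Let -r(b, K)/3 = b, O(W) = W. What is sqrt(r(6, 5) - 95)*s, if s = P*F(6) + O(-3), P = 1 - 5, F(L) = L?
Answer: -27*I*sqrt(113) ≈ -287.01*I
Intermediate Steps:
r(b, K) = -3*b
P = -4
s = -27 (s = -4*6 - 3 = -24 - 3 = -27)
sqrt(r(6, 5) - 95)*s = sqrt(-3*6 - 95)*(-27) = sqrt(-18 - 95)*(-27) = sqrt(-113)*(-27) = (I*sqrt(113))*(-27) = -27*I*sqrt(113)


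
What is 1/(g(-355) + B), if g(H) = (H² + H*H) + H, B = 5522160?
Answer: 1/5773855 ≈ 1.7319e-7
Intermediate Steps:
g(H) = H + 2*H² (g(H) = (H² + H²) + H = 2*H² + H = H + 2*H²)
1/(g(-355) + B) = 1/(-355*(1 + 2*(-355)) + 5522160) = 1/(-355*(1 - 710) + 5522160) = 1/(-355*(-709) + 5522160) = 1/(251695 + 5522160) = 1/5773855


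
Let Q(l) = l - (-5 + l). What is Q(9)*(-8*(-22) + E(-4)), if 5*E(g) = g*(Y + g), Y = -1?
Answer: 900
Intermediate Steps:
E(g) = g*(-1 + g)/5 (E(g) = (g*(-1 + g))/5 = g*(-1 + g)/5)
Q(l) = 5 (Q(l) = l + (5 - l) = 5)
Q(9)*(-8*(-22) + E(-4)) = 5*(-8*(-22) + (⅕)*(-4)*(-1 - 4)) = 5*(176 + (⅕)*(-4)*(-5)) = 5*(176 + 4) = 5*180 = 900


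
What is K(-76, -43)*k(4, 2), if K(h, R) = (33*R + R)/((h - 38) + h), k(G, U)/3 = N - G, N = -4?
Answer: -17544/95 ≈ -184.67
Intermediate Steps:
k(G, U) = -12 - 3*G (k(G, U) = 3*(-4 - G) = -12 - 3*G)
K(h, R) = 34*R/(-38 + 2*h) (K(h, R) = (34*R)/((-38 + h) + h) = (34*R)/(-38 + 2*h) = 34*R/(-38 + 2*h))
K(-76, -43)*k(4, 2) = (17*(-43)/(-19 - 76))*(-12 - 3*4) = (17*(-43)/(-95))*(-12 - 12) = (17*(-43)*(-1/95))*(-24) = (731/95)*(-24) = -17544/95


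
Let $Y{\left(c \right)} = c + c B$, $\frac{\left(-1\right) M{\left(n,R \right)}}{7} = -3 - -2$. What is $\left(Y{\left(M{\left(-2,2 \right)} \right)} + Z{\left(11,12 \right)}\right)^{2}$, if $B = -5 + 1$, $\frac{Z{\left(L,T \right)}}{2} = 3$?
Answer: $225$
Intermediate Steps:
$M{\left(n,R \right)} = 7$ ($M{\left(n,R \right)} = - 7 \left(-3 - -2\right) = - 7 \left(-3 + 2\right) = \left(-7\right) \left(-1\right) = 7$)
$Z{\left(L,T \right)} = 6$ ($Z{\left(L,T \right)} = 2 \cdot 3 = 6$)
$B = -4$
$Y{\left(c \right)} = - 3 c$ ($Y{\left(c \right)} = c + c \left(-4\right) = c - 4 c = - 3 c$)
$\left(Y{\left(M{\left(-2,2 \right)} \right)} + Z{\left(11,12 \right)}\right)^{2} = \left(\left(-3\right) 7 + 6\right)^{2} = \left(-21 + 6\right)^{2} = \left(-15\right)^{2} = 225$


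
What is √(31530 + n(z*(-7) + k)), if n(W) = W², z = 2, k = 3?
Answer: √31651 ≈ 177.91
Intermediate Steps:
√(31530 + n(z*(-7) + k)) = √(31530 + (2*(-7) + 3)²) = √(31530 + (-14 + 3)²) = √(31530 + (-11)²) = √(31530 + 121) = √31651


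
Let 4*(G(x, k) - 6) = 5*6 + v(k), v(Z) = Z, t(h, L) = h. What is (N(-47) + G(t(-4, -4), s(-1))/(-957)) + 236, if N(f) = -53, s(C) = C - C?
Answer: 116745/638 ≈ 182.99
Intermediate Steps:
s(C) = 0
G(x, k) = 27/2 + k/4 (G(x, k) = 6 + (5*6 + k)/4 = 6 + (30 + k)/4 = 6 + (15/2 + k/4) = 27/2 + k/4)
(N(-47) + G(t(-4, -4), s(-1))/(-957)) + 236 = (-53 + (27/2 + (1/4)*0)/(-957)) + 236 = (-53 + (27/2 + 0)*(-1/957)) + 236 = (-53 + (27/2)*(-1/957)) + 236 = (-53 - 9/638) + 236 = -33823/638 + 236 = 116745/638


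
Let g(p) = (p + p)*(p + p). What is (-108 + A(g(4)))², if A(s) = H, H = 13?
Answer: 9025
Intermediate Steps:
g(p) = 4*p² (g(p) = (2*p)*(2*p) = 4*p²)
A(s) = 13
(-108 + A(g(4)))² = (-108 + 13)² = (-95)² = 9025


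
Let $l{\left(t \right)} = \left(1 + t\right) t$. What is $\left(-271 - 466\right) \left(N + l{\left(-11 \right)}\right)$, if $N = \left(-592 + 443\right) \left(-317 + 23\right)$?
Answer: $-32366092$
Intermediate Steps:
$N = 43806$ ($N = \left(-149\right) \left(-294\right) = 43806$)
$l{\left(t \right)} = t \left(1 + t\right)$
$\left(-271 - 466\right) \left(N + l{\left(-11 \right)}\right) = \left(-271 - 466\right) \left(43806 - 11 \left(1 - 11\right)\right) = - 737 \left(43806 - -110\right) = - 737 \left(43806 + 110\right) = \left(-737\right) 43916 = -32366092$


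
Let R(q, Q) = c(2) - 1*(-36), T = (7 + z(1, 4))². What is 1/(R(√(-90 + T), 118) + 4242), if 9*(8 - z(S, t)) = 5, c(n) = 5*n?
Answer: 1/4288 ≈ 0.00023321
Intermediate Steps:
z(S, t) = 67/9 (z(S, t) = 8 - ⅑*5 = 8 - 5/9 = 67/9)
T = 16900/81 (T = (7 + 67/9)² = (130/9)² = 16900/81 ≈ 208.64)
R(q, Q) = 46 (R(q, Q) = 5*2 - 1*(-36) = 10 + 36 = 46)
1/(R(√(-90 + T), 118) + 4242) = 1/(46 + 4242) = 1/4288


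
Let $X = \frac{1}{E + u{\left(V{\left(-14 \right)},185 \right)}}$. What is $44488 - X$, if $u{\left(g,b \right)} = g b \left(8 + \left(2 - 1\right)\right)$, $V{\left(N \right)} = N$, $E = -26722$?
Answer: $\frac{2225823617}{50032} \approx 44488.0$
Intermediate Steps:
$u{\left(g,b \right)} = 9 b g$ ($u{\left(g,b \right)} = b g \left(8 + \left(2 - 1\right)\right) = b g \left(8 + 1\right) = b g 9 = 9 b g$)
$X = - \frac{1}{50032}$ ($X = \frac{1}{-26722 + 9 \cdot 185 \left(-14\right)} = \frac{1}{-26722 - 23310} = \frac{1}{-50032} = - \frac{1}{50032} \approx -1.9987 \cdot 10^{-5}$)
$44488 - X = 44488 - - \frac{1}{50032} = 44488 + \frac{1}{50032} = \frac{2225823617}{50032}$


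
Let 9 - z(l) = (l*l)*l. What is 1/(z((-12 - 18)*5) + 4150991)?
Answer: 1/7526000 ≈ 1.3287e-7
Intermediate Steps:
z(l) = 9 - l**3 (z(l) = 9 - l*l*l = 9 - l**2*l = 9 - l**3)
1/(z((-12 - 18)*5) + 4150991) = 1/((9 - ((-12 - 18)*5)**3) + 4150991) = 1/((9 - (-30*5)**3) + 4150991) = 1/((9 - 1*(-150)**3) + 4150991) = 1/((9 - 1*(-3375000)) + 4150991) = 1/((9 + 3375000) + 4150991) = 1/(3375009 + 4150991) = 1/7526000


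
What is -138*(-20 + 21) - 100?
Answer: -238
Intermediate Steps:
-138*(-20 + 21) - 100 = -138*1 - 100 = -138 - 100 = -238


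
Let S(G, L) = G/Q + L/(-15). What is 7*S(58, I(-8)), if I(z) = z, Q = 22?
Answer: 3661/165 ≈ 22.188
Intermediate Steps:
S(G, L) = -L/15 + G/22 (S(G, L) = G/22 + L/(-15) = G*(1/22) + L*(-1/15) = G/22 - L/15 = -L/15 + G/22)
7*S(58, I(-8)) = 7*(-1/15*(-8) + (1/22)*58) = 7*(8/15 + 29/11) = 7*(523/165) = 3661/165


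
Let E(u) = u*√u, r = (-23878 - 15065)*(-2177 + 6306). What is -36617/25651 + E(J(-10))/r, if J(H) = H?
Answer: -36617/25651 + 10*I*√10/160795647 ≈ -1.4275 + 1.9666e-7*I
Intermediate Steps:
r = -160795647 (r = -38943*4129 = -160795647)
E(u) = u^(3/2)
-36617/25651 + E(J(-10))/r = -36617/25651 + (-10)^(3/2)/(-160795647) = -36617*1/25651 - 10*I*√10*(-1/160795647) = -36617/25651 + 10*I*√10/160795647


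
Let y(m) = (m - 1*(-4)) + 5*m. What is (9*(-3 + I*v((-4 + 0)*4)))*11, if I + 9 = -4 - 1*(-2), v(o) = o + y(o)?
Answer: 117315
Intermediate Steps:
y(m) = 4 + 6*m (y(m) = (m + 4) + 5*m = (4 + m) + 5*m = 4 + 6*m)
v(o) = 4 + 7*o (v(o) = o + (4 + 6*o) = 4 + 7*o)
I = -11 (I = -9 + (-4 - 1*(-2)) = -9 + (-4 + 2) = -9 - 2 = -11)
(9*(-3 + I*v((-4 + 0)*4)))*11 = (9*(-3 - 11*(4 + 7*((-4 + 0)*4))))*11 = (9*(-3 - 11*(4 + 7*(-4*4))))*11 = (9*(-3 - 11*(4 + 7*(-16))))*11 = (9*(-3 - 11*(4 - 112)))*11 = (9*(-3 - 11*(-108)))*11 = (9*(-3 + 1188))*11 = (9*1185)*11 = 10665*11 = 117315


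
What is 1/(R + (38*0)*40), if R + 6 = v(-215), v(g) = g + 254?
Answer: 1/33 ≈ 0.030303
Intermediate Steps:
v(g) = 254 + g
R = 33 (R = -6 + (254 - 215) = -6 + 39 = 33)
1/(R + (38*0)*40) = 1/(33 + (38*0)*40) = 1/(33 + 0*40) = 1/(33 + 0) = 1/33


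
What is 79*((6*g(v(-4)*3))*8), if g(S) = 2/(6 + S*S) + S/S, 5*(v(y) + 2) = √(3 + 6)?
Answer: 810224/197 ≈ 4112.8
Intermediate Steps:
v(y) = -7/5 (v(y) = -2 + √(3 + 6)/5 = -2 + √9/5 = -2 + (⅕)*3 = -2 + ⅗ = -7/5)
g(S) = 1 + 2/(6 + S²) (g(S) = 2/(6 + S²) + 1 = 1 + 2/(6 + S²))
79*((6*g(v(-4)*3))*8) = 79*((6*((8 + (-7/5*3)²)/(6 + (-7/5*3)²)))*8) = 79*((6*((8 + (-21/5)²)/(6 + (-21/5)²)))*8) = 79*((6*((8 + 441/25)/(6 + 441/25)))*8) = 79*((6*((641/25)/(591/25)))*8) = 79*((6*((25/591)*(641/25)))*8) = 79*((6*(641/591))*8) = 79*((1282/197)*8) = 79*(10256/197) = 810224/197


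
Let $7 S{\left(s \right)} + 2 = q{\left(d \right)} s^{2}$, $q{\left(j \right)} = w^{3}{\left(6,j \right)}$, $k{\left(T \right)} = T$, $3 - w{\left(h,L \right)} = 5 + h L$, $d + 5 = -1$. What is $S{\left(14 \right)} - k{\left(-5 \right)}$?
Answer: $\frac{7703617}{7} \approx 1.1005 \cdot 10^{6}$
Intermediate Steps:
$d = -6$ ($d = -5 - 1 = -6$)
$w{\left(h,L \right)} = -2 - L h$ ($w{\left(h,L \right)} = 3 - \left(5 + h L\right) = 3 - \left(5 + L h\right) = -2 - L h$)
$q{\left(j \right)} = \left(-2 - 6 j\right)^{3}$ ($q{\left(j \right)} = \left(-2 - j 6\right)^{3} = \left(-2 - 6 j\right)^{3}$)
$S{\left(s \right)} = - \frac{2}{7} + \frac{39304 s^{2}}{7}$ ($S{\left(s \right)} = - \frac{2}{7} + \frac{- 8 \left(1 + 3 \left(-6\right)\right)^{3} s^{2}}{7} = - \frac{2}{7} + \frac{- 8 \left(1 - 18\right)^{3} s^{2}}{7} = - \frac{2}{7} + \frac{- 8 \left(-17\right)^{3} s^{2}}{7} = - \frac{2}{7} + \frac{\left(-8\right) \left(-4913\right) s^{2}}{7} = - \frac{2}{7} + \frac{39304 s^{2}}{7}$)
$S{\left(14 \right)} - k{\left(-5 \right)} = \left(- \frac{2}{7} + \frac{39304 \cdot 14^{2}}{7}\right) - -5 = \left(- \frac{2}{7} + \frac{39304}{7} \cdot 196\right) + 5 = \left(- \frac{2}{7} + 1100512\right) + 5 = \frac{7703582}{7} + 5 = \frac{7703617}{7}$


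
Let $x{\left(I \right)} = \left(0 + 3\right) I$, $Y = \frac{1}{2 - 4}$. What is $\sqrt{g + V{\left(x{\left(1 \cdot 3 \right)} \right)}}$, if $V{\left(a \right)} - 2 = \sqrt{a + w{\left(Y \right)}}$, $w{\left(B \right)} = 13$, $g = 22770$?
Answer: $\sqrt{22772 + \sqrt{22}} \approx 150.92$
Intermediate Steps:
$Y = - \frac{1}{2}$ ($Y = \frac{1}{-2} = - \frac{1}{2} \approx -0.5$)
$x{\left(I \right)} = 3 I$
$V{\left(a \right)} = 2 + \sqrt{13 + a}$ ($V{\left(a \right)} = 2 + \sqrt{a + 13} = 2 + \sqrt{13 + a}$)
$\sqrt{g + V{\left(x{\left(1 \cdot 3 \right)} \right)}} = \sqrt{22770 + \left(2 + \sqrt{13 + 3 \cdot 1 \cdot 3}\right)} = \sqrt{22770 + \left(2 + \sqrt{13 + 3 \cdot 3}\right)} = \sqrt{22770 + \left(2 + \sqrt{13 + 9}\right)} = \sqrt{22770 + \left(2 + \sqrt{22}\right)} = \sqrt{22772 + \sqrt{22}}$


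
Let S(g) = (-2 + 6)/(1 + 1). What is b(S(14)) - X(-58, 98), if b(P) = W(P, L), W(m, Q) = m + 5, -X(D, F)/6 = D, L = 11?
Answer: -341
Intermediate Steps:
X(D, F) = -6*D
S(g) = 2 (S(g) = 4/2 = 4*(1/2) = 2)
W(m, Q) = 5 + m
b(P) = 5 + P
b(S(14)) - X(-58, 98) = (5 + 2) - (-6)*(-58) = 7 - 1*348 = 7 - 348 = -341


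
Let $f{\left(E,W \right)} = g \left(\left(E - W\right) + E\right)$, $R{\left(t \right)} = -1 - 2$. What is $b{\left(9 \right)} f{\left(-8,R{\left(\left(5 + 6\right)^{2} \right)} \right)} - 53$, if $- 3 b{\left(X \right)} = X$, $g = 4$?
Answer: $103$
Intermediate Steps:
$b{\left(X \right)} = - \frac{X}{3}$
$R{\left(t \right)} = -3$ ($R{\left(t \right)} = -1 - 2 = -3$)
$f{\left(E,W \right)} = - 4 W + 8 E$ ($f{\left(E,W \right)} = 4 \left(\left(E - W\right) + E\right) = 4 \left(- W + 2 E\right) = - 4 W + 8 E$)
$b{\left(9 \right)} f{\left(-8,R{\left(\left(5 + 6\right)^{2} \right)} \right)} - 53 = \left(- \frac{1}{3}\right) 9 \left(\left(-4\right) \left(-3\right) + 8 \left(-8\right)\right) - 53 = - 3 \left(12 - 64\right) - 53 = \left(-3\right) \left(-52\right) - 53 = 156 - 53 = 103$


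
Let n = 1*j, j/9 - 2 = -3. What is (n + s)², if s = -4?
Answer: 169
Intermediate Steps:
j = -9 (j = 18 + 9*(-3) = 18 - 27 = -9)
n = -9 (n = 1*(-9) = -9)
(n + s)² = (-9 - 4)² = (-13)² = 169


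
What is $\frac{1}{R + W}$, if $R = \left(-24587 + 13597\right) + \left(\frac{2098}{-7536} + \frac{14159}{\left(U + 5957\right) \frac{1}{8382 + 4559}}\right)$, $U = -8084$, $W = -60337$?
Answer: $- \frac{2671512}{420690593629} \approx -6.3503 \cdot 10^{-6}$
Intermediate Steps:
$R = - \frac{259499574085}{2671512}$ ($R = \left(-24587 + 13597\right) + \left(\frac{2098}{-7536} + \frac{14159}{\left(-8084 + 5957\right) \frac{1}{8382 + 4559}}\right) = -10990 + \left(2098 \left(- \frac{1}{7536}\right) + \frac{14159}{\left(-2127\right) \frac{1}{12941}}\right) = -10990 + \left(- \frac{1049}{3768} + \frac{14159}{\left(-2127\right) \frac{1}{12941}}\right) = -10990 + \left(- \frac{1049}{3768} + \frac{14159}{- \frac{2127}{12941}}\right) = -10990 + \left(- \frac{1049}{3768} + 14159 \left(- \frac{12941}{2127}\right)\right) = -10990 - \frac{230139657205}{2671512} = - \frac{259499574085}{2671512} \approx -97136.0$)
$\frac{1}{R + W} = \frac{1}{- \frac{259499574085}{2671512} - 60337} = \frac{1}{- \frac{420690593629}{2671512}} = - \frac{2671512}{420690593629}$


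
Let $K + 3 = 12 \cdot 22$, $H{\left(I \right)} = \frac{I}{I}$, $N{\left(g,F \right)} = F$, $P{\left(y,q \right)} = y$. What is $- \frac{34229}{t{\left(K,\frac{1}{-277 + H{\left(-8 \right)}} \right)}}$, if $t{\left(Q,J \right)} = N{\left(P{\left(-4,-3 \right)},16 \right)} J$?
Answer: $\frac{2361801}{4} \approx 5.9045 \cdot 10^{5}$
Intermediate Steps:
$H{\left(I \right)} = 1$
$K = 261$ ($K = -3 + 12 \cdot 22 = -3 + 264 = 261$)
$t{\left(Q,J \right)} = 16 J$
$- \frac{34229}{t{\left(K,\frac{1}{-277 + H{\left(-8 \right)}} \right)}} = - \frac{34229}{16 \frac{1}{-277 + 1}} = - \frac{34229}{16 \frac{1}{-276}} = - \frac{34229}{16 \left(- \frac{1}{276}\right)} = - \frac{34229}{- \frac{4}{69}} = \left(-34229\right) \left(- \frac{69}{4}\right) = \frac{2361801}{4}$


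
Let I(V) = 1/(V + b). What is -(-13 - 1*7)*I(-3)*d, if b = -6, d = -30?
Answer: 200/3 ≈ 66.667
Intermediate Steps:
I(V) = 1/(-6 + V) (I(V) = 1/(V - 6) = 1/(-6 + V))
-(-13 - 1*7)*I(-3)*d = -(-13 - 1*7)/(-6 - 3)*(-30) = -(-13 - 7)/(-9)*(-30) = -(-20*(-1/9))*(-30) = -20*(-30)/9 = -1*(-200/3) = 200/3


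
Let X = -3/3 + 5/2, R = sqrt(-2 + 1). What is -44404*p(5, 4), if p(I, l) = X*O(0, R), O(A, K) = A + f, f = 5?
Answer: -333030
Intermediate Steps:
R = I (R = sqrt(-1) = I ≈ 1.0*I)
O(A, K) = 5 + A (O(A, K) = A + 5 = 5 + A)
X = 3/2 (X = -3*1/3 + 5*(1/2) = -1 + 5/2 = 3/2 ≈ 1.5000)
p(I, l) = 15/2 (p(I, l) = 3*(5 + 0)/2 = (3/2)*5 = 15/2)
-44404*p(5, 4) = -44404*15/2 = -333030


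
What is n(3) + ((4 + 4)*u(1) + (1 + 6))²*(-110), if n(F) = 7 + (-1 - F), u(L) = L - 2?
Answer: -107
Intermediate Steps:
u(L) = -2 + L
n(F) = 6 - F
n(3) + ((4 + 4)*u(1) + (1 + 6))²*(-110) = (6 - 1*3) + ((4 + 4)*(-2 + 1) + (1 + 6))²*(-110) = (6 - 3) + (8*(-1) + 7)²*(-110) = 3 + (-8 + 7)²*(-110) = 3 + (-1)²*(-110) = 3 + 1*(-110) = 3 - 110 = -107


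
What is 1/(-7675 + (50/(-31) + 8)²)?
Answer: -961/7336471 ≈ -0.00013099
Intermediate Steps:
1/(-7675 + (50/(-31) + 8)²) = 1/(-7675 + (50*(-1/31) + 8)²) = 1/(-7675 + (-50/31 + 8)²) = 1/(-7675 + (198/31)²) = 1/(-7675 + 39204/961) = 1/(-7336471/961) = -961/7336471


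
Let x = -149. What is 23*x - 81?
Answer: -3508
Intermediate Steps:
23*x - 81 = 23*(-149) - 81 = -3427 - 81 = -3508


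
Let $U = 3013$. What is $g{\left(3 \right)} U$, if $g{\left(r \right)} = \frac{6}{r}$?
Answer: $6026$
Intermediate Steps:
$g{\left(3 \right)} U = \frac{6}{3} \cdot 3013 = 6 \cdot \frac{1}{3} \cdot 3013 = 2 \cdot 3013 = 6026$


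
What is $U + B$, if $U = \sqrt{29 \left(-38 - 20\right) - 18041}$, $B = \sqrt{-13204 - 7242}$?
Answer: $i \left(\sqrt{20446} + 11 \sqrt{163}\right) \approx 283.43 i$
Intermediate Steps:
$B = i \sqrt{20446}$ ($B = \sqrt{-20446} = i \sqrt{20446} \approx 142.99 i$)
$U = 11 i \sqrt{163}$ ($U = \sqrt{29 \left(-58\right) - 18041} = \sqrt{-1682 - 18041} = \sqrt{-19723} = 11 i \sqrt{163} \approx 140.44 i$)
$U + B = 11 i \sqrt{163} + i \sqrt{20446} = i \sqrt{20446} + 11 i \sqrt{163}$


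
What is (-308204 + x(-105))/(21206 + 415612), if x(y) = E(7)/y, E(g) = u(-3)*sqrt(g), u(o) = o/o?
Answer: -154102/218409 - sqrt(7)/45865890 ≈ -0.70557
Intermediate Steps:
u(o) = 1
E(g) = sqrt(g) (E(g) = 1*sqrt(g) = sqrt(g))
x(y) = sqrt(7)/y
(-308204 + x(-105))/(21206 + 415612) = (-308204 + sqrt(7)/(-105))/(21206 + 415612) = (-308204 + sqrt(7)*(-1/105))/436818 = (-308204 - sqrt(7)/105)*(1/436818) = -154102/218409 - sqrt(7)/45865890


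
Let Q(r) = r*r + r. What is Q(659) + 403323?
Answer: 838263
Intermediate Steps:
Q(r) = r + r² (Q(r) = r² + r = r + r²)
Q(659) + 403323 = 659*(1 + 659) + 403323 = 659*660 + 403323 = 434940 + 403323 = 838263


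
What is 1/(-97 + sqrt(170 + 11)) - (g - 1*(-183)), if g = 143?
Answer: -3008425/9228 - sqrt(181)/9228 ≈ -326.01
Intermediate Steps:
1/(-97 + sqrt(170 + 11)) - (g - 1*(-183)) = 1/(-97 + sqrt(170 + 11)) - (143 - 1*(-183)) = 1/(-97 + sqrt(181)) - (143 + 183) = 1/(-97 + sqrt(181)) - 1*326 = 1/(-97 + sqrt(181)) - 326 = -326 + 1/(-97 + sqrt(181))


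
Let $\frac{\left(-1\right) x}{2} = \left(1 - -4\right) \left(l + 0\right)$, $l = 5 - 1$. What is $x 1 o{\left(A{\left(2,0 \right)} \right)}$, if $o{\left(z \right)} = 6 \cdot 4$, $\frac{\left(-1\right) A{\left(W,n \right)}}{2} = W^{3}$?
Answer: $-960$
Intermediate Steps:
$A{\left(W,n \right)} = - 2 W^{3}$
$l = 4$ ($l = 5 - 1 = 4$)
$o{\left(z \right)} = 24$
$x = -40$ ($x = - 2 \left(1 - -4\right) \left(4 + 0\right) = - 2 \left(1 + 4\right) 4 = - 2 \cdot 5 \cdot 4 = \left(-2\right) 20 = -40$)
$x 1 o{\left(A{\left(2,0 \right)} \right)} = \left(-40\right) 1 \cdot 24 = \left(-40\right) 24 = -960$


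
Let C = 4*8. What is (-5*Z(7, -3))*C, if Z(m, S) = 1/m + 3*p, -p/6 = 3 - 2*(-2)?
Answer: 140960/7 ≈ 20137.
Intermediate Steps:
p = -42 (p = -6*(3 - 2*(-2)) = -6*(3 + 4) = -6*7 = -42)
C = 32
Z(m, S) = -126 + 1/m (Z(m, S) = 1/m + 3*(-42) = 1/m - 126 = -126 + 1/m)
(-5*Z(7, -3))*C = -5*(-126 + 1/7)*32 = -5*(-126 + ⅐)*32 = -5*(-881/7)*32 = (4405/7)*32 = 140960/7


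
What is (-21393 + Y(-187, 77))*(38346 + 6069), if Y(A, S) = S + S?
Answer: -943330185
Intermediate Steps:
Y(A, S) = 2*S
(-21393 + Y(-187, 77))*(38346 + 6069) = (-21393 + 2*77)*(38346 + 6069) = (-21393 + 154)*44415 = -21239*44415 = -943330185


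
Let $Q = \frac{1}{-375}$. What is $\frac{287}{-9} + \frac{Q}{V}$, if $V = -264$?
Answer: $- \frac{1052333}{33000} \approx -31.889$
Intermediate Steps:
$Q = - \frac{1}{375} \approx -0.0026667$
$\frac{287}{-9} + \frac{Q}{V} = \frac{287}{-9} - \frac{1}{375 \left(-264\right)} = 287 \left(- \frac{1}{9}\right) - - \frac{1}{99000} = - \frac{287}{9} + \frac{1}{99000} = - \frac{1052333}{33000}$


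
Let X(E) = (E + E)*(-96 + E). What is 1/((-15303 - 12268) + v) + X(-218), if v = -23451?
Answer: 6985115887/51022 ≈ 1.3690e+5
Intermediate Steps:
X(E) = 2*E*(-96 + E) (X(E) = (2*E)*(-96 + E) = 2*E*(-96 + E))
1/((-15303 - 12268) + v) + X(-218) = 1/((-15303 - 12268) - 23451) + 2*(-218)*(-96 - 218) = 1/(-27571 - 23451) + 2*(-218)*(-314) = 1/(-51022) + 136904 = -1/51022 + 136904 = 6985115887/51022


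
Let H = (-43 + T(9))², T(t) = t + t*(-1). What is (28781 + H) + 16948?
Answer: 47578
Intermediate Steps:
T(t) = 0 (T(t) = t - t = 0)
H = 1849 (H = (-43 + 0)² = (-43)² = 1849)
(28781 + H) + 16948 = (28781 + 1849) + 16948 = 30630 + 16948 = 47578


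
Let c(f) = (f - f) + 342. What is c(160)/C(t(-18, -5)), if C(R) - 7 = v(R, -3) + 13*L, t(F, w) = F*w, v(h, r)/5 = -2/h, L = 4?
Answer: 1539/265 ≈ 5.8075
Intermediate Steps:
v(h, r) = -10/h (v(h, r) = 5*(-2/h) = -10/h)
c(f) = 342 (c(f) = 0 + 342 = 342)
C(R) = 59 - 10/R (C(R) = 7 + (-10/R + 13*4) = 7 + (-10/R + 52) = 7 + (52 - 10/R) = 59 - 10/R)
c(160)/C(t(-18, -5)) = 342/(59 - 10/((-18*(-5)))) = 342/(59 - 10/90) = 342/(59 - 10*1/90) = 342/(59 - ⅑) = 342/(530/9) = 342*(9/530) = 1539/265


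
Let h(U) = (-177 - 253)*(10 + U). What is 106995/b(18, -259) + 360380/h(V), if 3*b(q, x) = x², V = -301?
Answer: 919135769/119912079 ≈ 7.6651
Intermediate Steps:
b(q, x) = x²/3
h(U) = -4300 - 430*U (h(U) = -430*(10 + U) = -4300 - 430*U)
106995/b(18, -259) + 360380/h(V) = 106995/(((⅓)*(-259)²)) + 360380/(-4300 - 430*(-301)) = 106995/(((⅓)*67081)) + 360380/(-4300 + 129430) = 106995/(67081/3) + 360380/125130 = 106995*(3/67081) + 360380*(1/125130) = 45855/9583 + 36038/12513 = 919135769/119912079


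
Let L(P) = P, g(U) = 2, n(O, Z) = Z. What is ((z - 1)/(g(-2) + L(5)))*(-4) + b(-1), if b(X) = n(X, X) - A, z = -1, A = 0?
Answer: ⅐ ≈ 0.14286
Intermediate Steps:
b(X) = X (b(X) = X - 1*0 = X + 0 = X)
((z - 1)/(g(-2) + L(5)))*(-4) + b(-1) = ((-1 - 1)/(2 + 5))*(-4) - 1 = -2/7*(-4) - 1 = 8/7 - 1 = ⅐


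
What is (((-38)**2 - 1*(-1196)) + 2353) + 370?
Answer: 5363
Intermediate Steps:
(((-38)**2 - 1*(-1196)) + 2353) + 370 = ((1444 + 1196) + 2353) + 370 = (2640 + 2353) + 370 = 4993 + 370 = 5363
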